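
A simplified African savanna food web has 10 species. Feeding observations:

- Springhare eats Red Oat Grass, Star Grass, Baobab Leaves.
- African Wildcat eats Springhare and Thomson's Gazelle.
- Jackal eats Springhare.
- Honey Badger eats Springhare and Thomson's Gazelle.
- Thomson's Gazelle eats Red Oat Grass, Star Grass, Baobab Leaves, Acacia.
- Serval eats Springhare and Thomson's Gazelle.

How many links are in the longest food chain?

One longest chain: Star Grass → Thomson's Gazelle → Serval.
It has 3 species and 2 links.

2 links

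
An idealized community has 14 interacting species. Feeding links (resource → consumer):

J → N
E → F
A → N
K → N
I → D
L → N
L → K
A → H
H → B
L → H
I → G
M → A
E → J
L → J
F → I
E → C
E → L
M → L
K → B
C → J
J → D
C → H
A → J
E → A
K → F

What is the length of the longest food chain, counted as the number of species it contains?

6 species

One longest chain: E → L → K → F → I → D.
It has 6 species and 5 links.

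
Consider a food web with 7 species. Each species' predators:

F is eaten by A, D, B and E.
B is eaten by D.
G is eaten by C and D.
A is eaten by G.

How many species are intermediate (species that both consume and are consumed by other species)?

3

Intermediate species (has both prey and predators): A, B, G.
Count: 3.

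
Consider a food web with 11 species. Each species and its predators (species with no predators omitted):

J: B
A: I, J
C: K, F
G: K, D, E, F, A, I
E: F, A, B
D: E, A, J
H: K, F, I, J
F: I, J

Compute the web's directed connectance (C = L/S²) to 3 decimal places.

C = 0.190

The web has S = 11 species and L = 23 feeding links.
C = L / S² = 23 / 121 = 0.1901 ≈ 0.190.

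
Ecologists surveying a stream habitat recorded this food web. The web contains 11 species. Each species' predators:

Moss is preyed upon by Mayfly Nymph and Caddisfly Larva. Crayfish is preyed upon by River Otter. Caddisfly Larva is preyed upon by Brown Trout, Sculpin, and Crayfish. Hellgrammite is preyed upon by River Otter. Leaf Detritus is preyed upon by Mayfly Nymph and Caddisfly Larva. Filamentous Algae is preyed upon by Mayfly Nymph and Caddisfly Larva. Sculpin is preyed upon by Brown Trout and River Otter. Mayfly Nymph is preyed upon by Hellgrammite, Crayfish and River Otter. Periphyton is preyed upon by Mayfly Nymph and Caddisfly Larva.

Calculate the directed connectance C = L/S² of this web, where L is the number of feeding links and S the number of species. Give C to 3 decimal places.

C = 0.149

The web has S = 11 species and L = 18 feeding links.
C = L / S² = 18 / 121 = 0.1488 ≈ 0.149.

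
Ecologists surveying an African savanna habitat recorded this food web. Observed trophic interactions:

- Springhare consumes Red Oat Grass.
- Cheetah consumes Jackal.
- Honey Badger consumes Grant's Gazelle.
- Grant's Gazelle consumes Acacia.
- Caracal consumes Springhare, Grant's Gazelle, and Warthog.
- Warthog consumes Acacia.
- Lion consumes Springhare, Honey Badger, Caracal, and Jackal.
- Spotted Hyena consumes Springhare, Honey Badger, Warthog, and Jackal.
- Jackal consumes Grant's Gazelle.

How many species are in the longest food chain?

One longest chain: Acacia → Grant's Gazelle → Jackal → Cheetah.
It has 4 species and 3 links.

4 species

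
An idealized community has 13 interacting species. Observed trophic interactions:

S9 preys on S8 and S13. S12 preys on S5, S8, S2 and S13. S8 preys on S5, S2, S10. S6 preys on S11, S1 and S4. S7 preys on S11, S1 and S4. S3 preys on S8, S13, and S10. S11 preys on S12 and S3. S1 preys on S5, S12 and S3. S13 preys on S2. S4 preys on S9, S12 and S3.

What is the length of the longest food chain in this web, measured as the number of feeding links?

One longest chain: S10 → S8 → S12 → S4 → S6.
It has 5 species and 4 links.

4 links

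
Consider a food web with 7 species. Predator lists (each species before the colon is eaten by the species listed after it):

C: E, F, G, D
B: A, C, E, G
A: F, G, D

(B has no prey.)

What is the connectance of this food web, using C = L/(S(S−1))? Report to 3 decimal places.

The web has S = 7 species and L = 11 feeding links.
C = L / (S(S−1)) = 11 / 42 = 0.2619 ≈ 0.262.

C = 0.262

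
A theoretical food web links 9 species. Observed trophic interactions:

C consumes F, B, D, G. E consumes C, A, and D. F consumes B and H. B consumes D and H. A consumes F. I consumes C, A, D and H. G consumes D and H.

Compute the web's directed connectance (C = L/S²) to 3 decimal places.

C = 0.222

The web has S = 9 species and L = 18 feeding links.
C = L / S² = 18 / 81 = 0.2222 ≈ 0.222.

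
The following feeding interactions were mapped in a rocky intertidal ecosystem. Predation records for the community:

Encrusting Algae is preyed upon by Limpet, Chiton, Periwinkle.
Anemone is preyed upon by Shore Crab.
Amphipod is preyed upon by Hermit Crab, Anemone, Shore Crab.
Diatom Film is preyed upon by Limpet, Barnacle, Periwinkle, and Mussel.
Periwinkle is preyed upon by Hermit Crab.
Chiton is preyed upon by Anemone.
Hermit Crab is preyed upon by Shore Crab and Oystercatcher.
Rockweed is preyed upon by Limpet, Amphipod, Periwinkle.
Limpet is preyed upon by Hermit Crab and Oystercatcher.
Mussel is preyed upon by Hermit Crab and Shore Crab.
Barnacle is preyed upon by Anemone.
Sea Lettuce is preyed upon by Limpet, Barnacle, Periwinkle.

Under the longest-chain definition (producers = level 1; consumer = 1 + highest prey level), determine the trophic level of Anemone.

Trophic level 3

Encrusting Algae is a producer → level 1.
Chiton eats Encrusting Algae → level 2.
Anemone eats Chiton (level 2); other prey at levels: Amphipod 2, Barnacle 2 → level 3.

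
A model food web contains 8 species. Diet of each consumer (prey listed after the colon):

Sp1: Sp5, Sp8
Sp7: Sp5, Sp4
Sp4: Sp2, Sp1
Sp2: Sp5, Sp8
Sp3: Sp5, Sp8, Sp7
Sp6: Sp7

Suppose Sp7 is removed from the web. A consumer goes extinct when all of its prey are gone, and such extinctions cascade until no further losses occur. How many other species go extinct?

Remove Sp7.
Round 1: Sp6 (all prey gone) → extinct.
No further losses. Total secondary extinctions: 1.

1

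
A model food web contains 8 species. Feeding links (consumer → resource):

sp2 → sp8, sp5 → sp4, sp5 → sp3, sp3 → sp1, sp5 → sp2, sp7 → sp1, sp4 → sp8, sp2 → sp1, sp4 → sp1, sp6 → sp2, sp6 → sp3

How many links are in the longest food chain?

2 links

One longest chain: sp1 → sp3 → sp6.
It has 3 species and 2 links.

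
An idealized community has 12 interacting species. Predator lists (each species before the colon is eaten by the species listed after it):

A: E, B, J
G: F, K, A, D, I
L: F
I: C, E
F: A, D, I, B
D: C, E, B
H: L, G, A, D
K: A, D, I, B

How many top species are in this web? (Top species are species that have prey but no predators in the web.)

Top species (has prey, but nothing eats it): C, E, B, J.
Count: 4.

4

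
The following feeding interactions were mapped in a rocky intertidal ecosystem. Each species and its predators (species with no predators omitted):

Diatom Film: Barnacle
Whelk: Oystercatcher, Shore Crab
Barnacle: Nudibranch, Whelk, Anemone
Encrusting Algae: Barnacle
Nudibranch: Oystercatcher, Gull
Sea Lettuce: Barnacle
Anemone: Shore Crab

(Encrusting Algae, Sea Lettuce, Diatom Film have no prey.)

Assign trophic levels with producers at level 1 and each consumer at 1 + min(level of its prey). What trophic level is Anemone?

Encrusting Algae is a producer → level 1.
Barnacle eats Encrusting Algae → level 2.
Anemone eats Barnacle → level 3.
No prey of Anemone is below level 2, so 3 is the minimum.

Trophic level 3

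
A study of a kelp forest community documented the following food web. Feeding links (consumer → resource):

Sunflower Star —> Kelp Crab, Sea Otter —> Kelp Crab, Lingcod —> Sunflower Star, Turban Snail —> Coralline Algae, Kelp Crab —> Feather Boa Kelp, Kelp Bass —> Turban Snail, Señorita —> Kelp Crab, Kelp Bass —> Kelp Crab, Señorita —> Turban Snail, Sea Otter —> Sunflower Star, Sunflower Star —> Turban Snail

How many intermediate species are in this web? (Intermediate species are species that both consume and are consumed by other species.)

Intermediate species (has both prey and predators): Kelp Crab, Turban Snail, Sunflower Star.
Count: 3.

3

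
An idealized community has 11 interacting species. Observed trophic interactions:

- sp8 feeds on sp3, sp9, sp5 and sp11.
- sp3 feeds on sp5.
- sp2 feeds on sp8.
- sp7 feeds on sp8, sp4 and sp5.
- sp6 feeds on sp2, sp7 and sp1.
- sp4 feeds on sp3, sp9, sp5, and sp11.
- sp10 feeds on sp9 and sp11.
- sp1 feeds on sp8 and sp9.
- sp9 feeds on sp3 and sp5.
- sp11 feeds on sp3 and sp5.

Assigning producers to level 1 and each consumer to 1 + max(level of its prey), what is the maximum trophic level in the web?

6

Producers (level 1): sp5.
sp5 → sp3 → sp11 → sp4 → sp7 → sp6 gives sp6 level 6.
No species has a prey at level 6, so no species reaches level 7.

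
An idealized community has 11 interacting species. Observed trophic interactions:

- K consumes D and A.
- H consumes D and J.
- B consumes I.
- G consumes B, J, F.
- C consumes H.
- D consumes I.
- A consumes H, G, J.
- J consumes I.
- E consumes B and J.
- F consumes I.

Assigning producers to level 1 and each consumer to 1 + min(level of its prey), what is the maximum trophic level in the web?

4

Producers (level 1): I.
Following each consumer down to its lowest-level prey: I → J → H → C (levels 1 through 4).
All prey of C (H 3) are at level 3 or above, so C is at level 1 + 3 = 4.
Every consumer has at least one prey at level 3 or below, so none exceeds level 4.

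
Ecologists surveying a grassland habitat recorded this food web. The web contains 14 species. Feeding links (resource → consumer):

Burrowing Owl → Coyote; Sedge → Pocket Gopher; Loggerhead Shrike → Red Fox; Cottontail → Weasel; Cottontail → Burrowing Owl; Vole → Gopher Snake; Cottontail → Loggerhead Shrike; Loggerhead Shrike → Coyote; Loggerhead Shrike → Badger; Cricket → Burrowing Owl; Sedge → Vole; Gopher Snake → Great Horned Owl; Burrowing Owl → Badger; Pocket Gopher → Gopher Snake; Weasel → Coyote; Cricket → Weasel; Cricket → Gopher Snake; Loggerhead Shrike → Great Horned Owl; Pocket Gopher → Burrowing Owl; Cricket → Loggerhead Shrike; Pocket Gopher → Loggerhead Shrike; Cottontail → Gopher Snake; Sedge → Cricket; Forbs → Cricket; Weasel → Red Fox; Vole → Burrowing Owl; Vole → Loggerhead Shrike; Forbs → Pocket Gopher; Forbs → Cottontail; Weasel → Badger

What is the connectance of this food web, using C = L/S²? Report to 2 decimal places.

C = 0.15

The web has S = 14 species and L = 30 feeding links.
C = L / S² = 30 / 196 = 0.1531 ≈ 0.15.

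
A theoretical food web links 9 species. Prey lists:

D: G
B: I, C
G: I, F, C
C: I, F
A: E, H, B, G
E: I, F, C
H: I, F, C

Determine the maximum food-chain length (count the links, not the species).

3 links

One longest chain: I → C → G → D.
It has 4 species and 3 links.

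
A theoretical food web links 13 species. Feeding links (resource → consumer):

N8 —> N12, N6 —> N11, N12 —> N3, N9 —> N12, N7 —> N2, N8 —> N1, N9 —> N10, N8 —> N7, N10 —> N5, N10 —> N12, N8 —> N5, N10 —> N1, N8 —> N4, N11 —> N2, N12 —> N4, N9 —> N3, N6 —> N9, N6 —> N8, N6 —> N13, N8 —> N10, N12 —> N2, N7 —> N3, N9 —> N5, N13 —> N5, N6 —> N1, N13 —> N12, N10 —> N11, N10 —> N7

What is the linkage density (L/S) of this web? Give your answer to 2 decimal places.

L/S = 2.15

There are L = 28 links among S = 13 species.
L/S = 28/13 = 2.1538 ≈ 2.15.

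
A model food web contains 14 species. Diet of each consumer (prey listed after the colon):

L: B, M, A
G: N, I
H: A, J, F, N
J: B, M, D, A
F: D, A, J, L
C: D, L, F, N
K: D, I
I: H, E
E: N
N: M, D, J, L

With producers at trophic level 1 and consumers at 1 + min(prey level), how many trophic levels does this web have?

3

Producers (level 1): B, M, D, A.
Following each consumer down to its lowest-level prey: M → N → G (levels 1 through 3).
All prey of G (N 2, I 3) are at level 2 or above, so G is at level 1 + 2 = 3.
Every consumer has at least one prey at level 2 or below, so none exceeds level 3.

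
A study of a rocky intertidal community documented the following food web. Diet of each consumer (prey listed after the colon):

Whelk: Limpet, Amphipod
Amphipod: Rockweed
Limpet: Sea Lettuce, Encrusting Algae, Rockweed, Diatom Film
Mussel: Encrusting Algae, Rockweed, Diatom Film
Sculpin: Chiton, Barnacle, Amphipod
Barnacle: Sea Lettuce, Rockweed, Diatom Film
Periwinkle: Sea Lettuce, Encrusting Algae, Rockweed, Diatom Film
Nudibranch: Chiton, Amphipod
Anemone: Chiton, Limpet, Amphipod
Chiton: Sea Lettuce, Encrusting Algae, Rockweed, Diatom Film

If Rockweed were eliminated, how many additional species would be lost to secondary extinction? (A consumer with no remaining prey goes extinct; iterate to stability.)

1

Remove Rockweed.
Round 1: Amphipod (all prey gone) → extinct.
No further losses. Total secondary extinctions: 1.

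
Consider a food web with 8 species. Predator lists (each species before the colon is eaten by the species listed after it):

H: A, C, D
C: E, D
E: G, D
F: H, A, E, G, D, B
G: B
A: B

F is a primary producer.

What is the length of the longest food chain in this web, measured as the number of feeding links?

One longest chain: F → H → C → E → G → B.
It has 6 species and 5 links.

5 links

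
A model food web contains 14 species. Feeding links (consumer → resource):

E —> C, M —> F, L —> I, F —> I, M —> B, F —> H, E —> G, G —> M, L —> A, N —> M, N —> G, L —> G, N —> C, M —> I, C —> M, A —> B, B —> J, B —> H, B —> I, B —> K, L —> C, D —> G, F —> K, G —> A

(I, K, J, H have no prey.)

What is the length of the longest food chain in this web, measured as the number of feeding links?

One longest chain: I → F → M → C → N.
It has 5 species and 4 links.

4 links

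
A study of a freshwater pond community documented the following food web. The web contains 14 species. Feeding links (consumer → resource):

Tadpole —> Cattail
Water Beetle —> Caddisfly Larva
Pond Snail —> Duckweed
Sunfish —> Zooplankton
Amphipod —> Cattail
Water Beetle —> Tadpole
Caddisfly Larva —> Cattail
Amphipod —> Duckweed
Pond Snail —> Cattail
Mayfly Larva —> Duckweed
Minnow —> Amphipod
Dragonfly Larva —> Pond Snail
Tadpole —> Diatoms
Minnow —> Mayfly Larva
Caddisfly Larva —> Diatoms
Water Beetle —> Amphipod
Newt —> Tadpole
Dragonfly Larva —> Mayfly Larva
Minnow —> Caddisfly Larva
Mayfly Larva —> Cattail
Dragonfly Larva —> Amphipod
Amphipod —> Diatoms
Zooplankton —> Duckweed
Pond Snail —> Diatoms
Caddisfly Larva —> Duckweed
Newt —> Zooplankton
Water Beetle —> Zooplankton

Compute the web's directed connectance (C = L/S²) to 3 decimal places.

The web has S = 14 species and L = 27 feeding links.
C = L / S² = 27 / 196 = 0.1378 ≈ 0.138.

C = 0.138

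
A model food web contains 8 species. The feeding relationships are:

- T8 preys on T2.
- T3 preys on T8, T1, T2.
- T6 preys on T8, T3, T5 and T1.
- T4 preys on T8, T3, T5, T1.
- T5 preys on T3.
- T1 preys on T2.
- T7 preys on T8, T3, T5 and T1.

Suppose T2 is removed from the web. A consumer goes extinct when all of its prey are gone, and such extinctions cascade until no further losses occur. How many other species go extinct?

Remove T2.
Round 1: T1 (all prey gone), T8 (all prey gone) → extinct.
Round 2: T3 (all prey gone) → extinct.
Round 3: T5 (all prey gone) → extinct.
Round 4: T6 (all prey gone), T4 (all prey gone), T7 (all prey gone) → extinct.
No further losses. Total secondary extinctions: 7.

7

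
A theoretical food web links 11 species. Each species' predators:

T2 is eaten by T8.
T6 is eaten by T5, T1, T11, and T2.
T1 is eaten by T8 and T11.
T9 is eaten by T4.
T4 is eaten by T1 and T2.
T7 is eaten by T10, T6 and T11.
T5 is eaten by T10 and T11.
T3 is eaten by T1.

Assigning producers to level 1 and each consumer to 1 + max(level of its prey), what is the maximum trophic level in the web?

Producers (level 1): T3, T7, T9.
T7 → T6 → T5 → T11 gives T11 level 4.
No species has a prey at level 4, so no species reaches level 5.

4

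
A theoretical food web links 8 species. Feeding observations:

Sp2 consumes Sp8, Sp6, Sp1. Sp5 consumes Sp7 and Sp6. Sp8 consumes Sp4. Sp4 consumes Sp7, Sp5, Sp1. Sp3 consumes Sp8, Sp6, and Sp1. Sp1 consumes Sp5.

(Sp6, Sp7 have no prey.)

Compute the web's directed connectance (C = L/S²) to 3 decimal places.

The web has S = 8 species and L = 13 feeding links.
C = L / S² = 13 / 64 = 0.2031 ≈ 0.203.

C = 0.203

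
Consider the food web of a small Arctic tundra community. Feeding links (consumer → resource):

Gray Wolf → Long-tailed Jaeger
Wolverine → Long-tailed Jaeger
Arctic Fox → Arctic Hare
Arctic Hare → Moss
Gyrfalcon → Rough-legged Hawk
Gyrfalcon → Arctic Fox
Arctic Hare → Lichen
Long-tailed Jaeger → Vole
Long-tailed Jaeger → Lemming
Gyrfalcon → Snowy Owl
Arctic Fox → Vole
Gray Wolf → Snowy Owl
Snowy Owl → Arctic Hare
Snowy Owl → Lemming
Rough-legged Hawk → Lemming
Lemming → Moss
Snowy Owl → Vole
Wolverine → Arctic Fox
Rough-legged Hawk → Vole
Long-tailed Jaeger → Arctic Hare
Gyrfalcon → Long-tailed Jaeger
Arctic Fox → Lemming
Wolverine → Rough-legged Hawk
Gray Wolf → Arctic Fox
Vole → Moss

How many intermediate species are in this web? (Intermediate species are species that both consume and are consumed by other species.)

Intermediate species (has both prey and predators): Lemming, Vole, Arctic Hare, Snowy Owl, Long-tailed Jaeger, Rough-legged Hawk, Arctic Fox.
Count: 7.

7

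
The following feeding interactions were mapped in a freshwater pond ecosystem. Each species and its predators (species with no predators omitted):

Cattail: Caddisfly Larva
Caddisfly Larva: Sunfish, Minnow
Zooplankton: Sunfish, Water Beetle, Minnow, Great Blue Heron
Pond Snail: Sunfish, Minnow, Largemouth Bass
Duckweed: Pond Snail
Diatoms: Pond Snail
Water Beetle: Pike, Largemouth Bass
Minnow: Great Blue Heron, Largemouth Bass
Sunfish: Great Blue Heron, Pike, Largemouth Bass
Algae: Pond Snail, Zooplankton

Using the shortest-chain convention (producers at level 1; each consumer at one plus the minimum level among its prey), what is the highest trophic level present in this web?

4

Producers (level 1): Cattail, Duckweed, Diatoms, Algae.
Following each consumer down to its lowest-level prey: Algae → Zooplankton → Water Beetle → Pike (levels 1 through 4).
All prey of Pike (Water Beetle 3, Sunfish 3) are at level 3 or above, so Pike is at level 1 + 3 = 4.
Every consumer has at least one prey at level 3 or below, so none exceeds level 4.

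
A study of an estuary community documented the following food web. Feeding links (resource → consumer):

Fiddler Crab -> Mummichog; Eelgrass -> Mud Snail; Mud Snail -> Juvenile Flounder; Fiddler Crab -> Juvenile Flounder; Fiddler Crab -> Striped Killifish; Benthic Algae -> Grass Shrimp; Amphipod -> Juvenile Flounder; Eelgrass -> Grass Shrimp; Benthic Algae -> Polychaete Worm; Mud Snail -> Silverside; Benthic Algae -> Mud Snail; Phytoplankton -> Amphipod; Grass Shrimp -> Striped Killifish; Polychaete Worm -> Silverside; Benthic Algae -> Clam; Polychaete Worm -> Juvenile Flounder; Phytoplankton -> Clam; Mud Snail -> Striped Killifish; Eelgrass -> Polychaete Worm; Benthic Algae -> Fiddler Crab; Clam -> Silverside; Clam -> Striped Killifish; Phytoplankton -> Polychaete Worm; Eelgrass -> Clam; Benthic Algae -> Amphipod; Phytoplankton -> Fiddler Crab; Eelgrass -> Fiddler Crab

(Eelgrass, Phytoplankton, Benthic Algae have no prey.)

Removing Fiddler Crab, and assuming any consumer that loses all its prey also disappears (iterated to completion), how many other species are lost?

Remove Fiddler Crab.
Round 1: Mummichog (all prey gone) → extinct.
No further losses. Total secondary extinctions: 1.

1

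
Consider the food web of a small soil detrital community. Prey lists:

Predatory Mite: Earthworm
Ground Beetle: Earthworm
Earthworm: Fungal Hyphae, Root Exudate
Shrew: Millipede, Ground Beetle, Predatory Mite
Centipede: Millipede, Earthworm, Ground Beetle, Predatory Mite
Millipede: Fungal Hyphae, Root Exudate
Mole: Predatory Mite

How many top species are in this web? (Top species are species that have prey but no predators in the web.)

3

Top species (has prey, but nothing eats it): Shrew, Mole, Centipede.
Count: 3.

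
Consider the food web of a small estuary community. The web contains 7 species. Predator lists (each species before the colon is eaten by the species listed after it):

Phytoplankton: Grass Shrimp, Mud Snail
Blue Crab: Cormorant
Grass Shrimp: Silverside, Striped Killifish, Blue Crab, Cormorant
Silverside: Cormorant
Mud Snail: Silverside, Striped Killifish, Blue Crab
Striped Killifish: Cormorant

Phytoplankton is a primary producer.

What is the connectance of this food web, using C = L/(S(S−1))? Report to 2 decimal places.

The web has S = 7 species and L = 12 feeding links.
C = L / (S(S−1)) = 12 / 42 = 0.2857 ≈ 0.29.

C = 0.29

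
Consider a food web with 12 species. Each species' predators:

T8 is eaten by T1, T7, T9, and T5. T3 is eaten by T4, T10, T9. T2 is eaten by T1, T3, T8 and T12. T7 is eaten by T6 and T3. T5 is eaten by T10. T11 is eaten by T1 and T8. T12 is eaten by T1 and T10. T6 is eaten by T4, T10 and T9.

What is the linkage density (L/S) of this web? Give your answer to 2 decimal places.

There are L = 21 links among S = 12 species.
L/S = 21/12 = 1.7500 ≈ 1.75.

L/S = 1.75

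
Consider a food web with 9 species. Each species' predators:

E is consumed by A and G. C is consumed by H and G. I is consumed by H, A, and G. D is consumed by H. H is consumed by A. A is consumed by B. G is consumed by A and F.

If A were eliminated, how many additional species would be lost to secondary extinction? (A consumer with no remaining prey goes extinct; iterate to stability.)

1

Remove A.
Round 1: B (all prey gone) → extinct.
No further losses. Total secondary extinctions: 1.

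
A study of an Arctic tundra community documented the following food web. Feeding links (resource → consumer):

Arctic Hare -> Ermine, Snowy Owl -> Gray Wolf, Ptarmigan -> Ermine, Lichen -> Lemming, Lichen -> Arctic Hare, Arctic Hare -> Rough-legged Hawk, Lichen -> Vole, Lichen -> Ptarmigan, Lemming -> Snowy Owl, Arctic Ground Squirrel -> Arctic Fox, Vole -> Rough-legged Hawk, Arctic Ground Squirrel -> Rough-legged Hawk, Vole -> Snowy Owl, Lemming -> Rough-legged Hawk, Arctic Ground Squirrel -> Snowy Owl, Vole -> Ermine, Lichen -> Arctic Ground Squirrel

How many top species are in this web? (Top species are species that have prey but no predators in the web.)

4

Top species (has prey, but nothing eats it): Rough-legged Hawk, Arctic Fox, Ermine, Gray Wolf.
Count: 4.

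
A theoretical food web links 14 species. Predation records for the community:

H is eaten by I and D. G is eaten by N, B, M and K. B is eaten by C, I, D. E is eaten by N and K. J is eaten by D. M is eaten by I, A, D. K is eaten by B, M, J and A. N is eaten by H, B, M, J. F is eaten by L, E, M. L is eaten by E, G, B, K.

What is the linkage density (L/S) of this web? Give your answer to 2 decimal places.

There are L = 30 links among S = 14 species.
L/S = 30/14 = 2.1429 ≈ 2.14.

L/S = 2.14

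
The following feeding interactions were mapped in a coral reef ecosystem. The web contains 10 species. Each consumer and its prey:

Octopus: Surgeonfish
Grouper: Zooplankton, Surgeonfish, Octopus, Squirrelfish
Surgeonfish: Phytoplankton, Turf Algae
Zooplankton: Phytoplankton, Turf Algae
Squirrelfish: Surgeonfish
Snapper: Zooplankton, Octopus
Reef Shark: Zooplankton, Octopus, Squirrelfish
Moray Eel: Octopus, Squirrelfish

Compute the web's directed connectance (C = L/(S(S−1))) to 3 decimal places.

The web has S = 10 species and L = 17 feeding links.
C = L / (S(S−1)) = 17 / 90 = 0.1889 ≈ 0.189.

C = 0.189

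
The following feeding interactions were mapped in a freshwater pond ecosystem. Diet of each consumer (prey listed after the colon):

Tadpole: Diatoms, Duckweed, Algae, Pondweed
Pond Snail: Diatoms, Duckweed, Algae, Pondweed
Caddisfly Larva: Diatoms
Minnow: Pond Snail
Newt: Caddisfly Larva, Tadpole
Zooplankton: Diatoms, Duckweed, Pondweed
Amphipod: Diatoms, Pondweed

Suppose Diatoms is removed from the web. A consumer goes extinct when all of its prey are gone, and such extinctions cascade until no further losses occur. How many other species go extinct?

1

Remove Diatoms.
Round 1: Caddisfly Larva (all prey gone) → extinct.
No further losses. Total secondary extinctions: 1.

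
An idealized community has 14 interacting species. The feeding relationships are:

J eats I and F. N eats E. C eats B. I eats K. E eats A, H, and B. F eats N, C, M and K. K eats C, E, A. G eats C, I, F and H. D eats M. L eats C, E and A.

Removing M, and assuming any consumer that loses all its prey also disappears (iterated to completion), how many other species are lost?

Remove M.
Round 1: D (all prey gone) → extinct.
No further losses. Total secondary extinctions: 1.

1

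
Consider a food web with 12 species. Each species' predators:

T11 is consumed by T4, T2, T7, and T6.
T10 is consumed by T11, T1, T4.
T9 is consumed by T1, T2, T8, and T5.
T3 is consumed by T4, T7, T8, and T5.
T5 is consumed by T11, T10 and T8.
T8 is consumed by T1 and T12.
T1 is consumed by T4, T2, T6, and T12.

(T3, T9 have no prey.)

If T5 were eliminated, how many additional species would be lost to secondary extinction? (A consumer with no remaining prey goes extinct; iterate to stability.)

2

Remove T5.
Round 1: T10 (all prey gone) → extinct.
Round 2: T11 (all prey gone) → extinct.
No further losses. Total secondary extinctions: 2.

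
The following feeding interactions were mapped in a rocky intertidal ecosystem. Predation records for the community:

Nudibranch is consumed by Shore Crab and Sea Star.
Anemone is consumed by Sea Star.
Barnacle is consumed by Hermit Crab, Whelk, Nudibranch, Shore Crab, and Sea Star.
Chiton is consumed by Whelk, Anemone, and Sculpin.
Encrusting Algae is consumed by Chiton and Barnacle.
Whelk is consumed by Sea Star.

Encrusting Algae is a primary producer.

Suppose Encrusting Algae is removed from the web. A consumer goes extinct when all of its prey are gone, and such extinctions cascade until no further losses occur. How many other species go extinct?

9

Remove Encrusting Algae.
Round 1: Chiton (all prey gone), Barnacle (all prey gone) → extinct.
Round 2: Nudibranch (all prey gone), Whelk (all prey gone), Anemone (all prey gone), Hermit Crab (all prey gone), Sculpin (all prey gone) → extinct.
Round 3: Shore Crab (all prey gone), Sea Star (all prey gone) → extinct.
No further losses. Total secondary extinctions: 9.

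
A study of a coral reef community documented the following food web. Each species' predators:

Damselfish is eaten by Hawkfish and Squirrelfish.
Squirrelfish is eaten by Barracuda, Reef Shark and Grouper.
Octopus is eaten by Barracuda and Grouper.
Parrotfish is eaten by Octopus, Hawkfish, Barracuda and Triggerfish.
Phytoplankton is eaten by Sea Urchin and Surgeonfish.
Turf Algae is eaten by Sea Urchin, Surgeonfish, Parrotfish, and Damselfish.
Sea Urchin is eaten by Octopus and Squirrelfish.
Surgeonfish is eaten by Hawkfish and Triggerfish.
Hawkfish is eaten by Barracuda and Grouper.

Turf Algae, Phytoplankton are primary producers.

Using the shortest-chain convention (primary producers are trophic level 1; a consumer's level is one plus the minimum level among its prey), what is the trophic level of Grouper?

Trophic level 4

Turf Algae is a producer → level 1.
Surgeonfish eats Turf Algae → level 2.
Hawkfish eats Surgeonfish → level 3.
Grouper eats Hawkfish → level 4.
No prey of Grouper is below level 3, so 4 is the minimum.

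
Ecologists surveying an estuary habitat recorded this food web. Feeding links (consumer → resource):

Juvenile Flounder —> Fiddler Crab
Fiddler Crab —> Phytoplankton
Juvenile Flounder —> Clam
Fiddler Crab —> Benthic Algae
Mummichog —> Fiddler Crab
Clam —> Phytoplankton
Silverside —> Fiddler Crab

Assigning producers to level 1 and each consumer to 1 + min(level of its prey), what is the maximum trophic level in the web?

Producers (level 1): Benthic Algae, Phytoplankton.
Following each consumer down to its lowest-level prey: Phytoplankton → Clam → Juvenile Flounder (levels 1 through 3).
All prey of Juvenile Flounder (Clam 2, Fiddler Crab 2) are at level 2 or above, so Juvenile Flounder is at level 1 + 2 = 3.
Every consumer has at least one prey at level 2 or below, so none exceeds level 3.

3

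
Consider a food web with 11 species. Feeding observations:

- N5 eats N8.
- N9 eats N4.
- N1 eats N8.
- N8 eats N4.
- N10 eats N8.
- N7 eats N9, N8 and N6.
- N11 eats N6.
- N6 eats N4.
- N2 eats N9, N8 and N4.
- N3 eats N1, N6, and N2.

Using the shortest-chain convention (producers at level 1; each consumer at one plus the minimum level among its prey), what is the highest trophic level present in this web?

Producers (level 1): N4.
Following each consumer down to its lowest-level prey: N4 → N6 → N11 (levels 1 through 3).
All prey of N11 (N6 2) are at level 2 or above, so N11 is at level 1 + 2 = 3.
Every consumer has at least one prey at level 2 or below, so none exceeds level 3.

3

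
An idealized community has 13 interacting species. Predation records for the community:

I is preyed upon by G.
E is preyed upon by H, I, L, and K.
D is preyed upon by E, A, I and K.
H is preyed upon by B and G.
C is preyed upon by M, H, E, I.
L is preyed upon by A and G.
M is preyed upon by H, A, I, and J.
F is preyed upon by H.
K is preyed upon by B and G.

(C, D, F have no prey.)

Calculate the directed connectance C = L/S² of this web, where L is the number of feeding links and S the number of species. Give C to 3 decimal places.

The web has S = 13 species and L = 24 feeding links.
C = L / S² = 24 / 169 = 0.1420 ≈ 0.142.

C = 0.142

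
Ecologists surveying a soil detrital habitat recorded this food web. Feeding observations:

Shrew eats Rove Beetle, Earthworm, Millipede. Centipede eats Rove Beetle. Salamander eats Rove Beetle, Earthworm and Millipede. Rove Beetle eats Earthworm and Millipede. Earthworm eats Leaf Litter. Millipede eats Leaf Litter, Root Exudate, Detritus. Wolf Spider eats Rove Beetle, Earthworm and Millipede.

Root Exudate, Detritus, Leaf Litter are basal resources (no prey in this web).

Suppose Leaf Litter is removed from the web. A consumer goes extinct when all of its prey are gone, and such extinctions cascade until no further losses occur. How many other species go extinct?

Remove Leaf Litter.
Round 1: Earthworm (all prey gone) → extinct.
No further losses. Total secondary extinctions: 1.

1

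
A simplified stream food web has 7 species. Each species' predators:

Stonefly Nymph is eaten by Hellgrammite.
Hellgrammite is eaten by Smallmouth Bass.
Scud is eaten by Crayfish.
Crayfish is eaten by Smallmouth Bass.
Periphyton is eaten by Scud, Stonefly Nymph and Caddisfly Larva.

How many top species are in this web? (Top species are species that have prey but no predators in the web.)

Top species (has prey, but nothing eats it): Caddisfly Larva, Smallmouth Bass.
Count: 2.

2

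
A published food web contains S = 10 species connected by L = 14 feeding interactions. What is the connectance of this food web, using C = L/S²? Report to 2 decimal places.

The web has S = 10 species and L = 14 feeding links.
C = L / S² = 14 / 100 = 0.1400 ≈ 0.14.

C = 0.14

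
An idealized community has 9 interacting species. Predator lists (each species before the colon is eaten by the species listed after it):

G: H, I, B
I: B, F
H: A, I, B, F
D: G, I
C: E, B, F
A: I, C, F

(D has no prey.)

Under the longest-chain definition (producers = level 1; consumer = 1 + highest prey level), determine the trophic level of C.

Trophic level 5

D is a producer → level 1.
G eats D → level 2.
H eats G → level 3.
A eats H → level 4.
C eats A → level 5.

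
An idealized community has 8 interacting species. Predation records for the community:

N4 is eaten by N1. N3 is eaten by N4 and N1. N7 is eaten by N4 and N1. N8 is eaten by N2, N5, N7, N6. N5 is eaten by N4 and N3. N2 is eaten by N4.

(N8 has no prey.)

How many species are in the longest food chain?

5 species

One longest chain: N8 → N5 → N3 → N4 → N1.
It has 5 species and 4 links.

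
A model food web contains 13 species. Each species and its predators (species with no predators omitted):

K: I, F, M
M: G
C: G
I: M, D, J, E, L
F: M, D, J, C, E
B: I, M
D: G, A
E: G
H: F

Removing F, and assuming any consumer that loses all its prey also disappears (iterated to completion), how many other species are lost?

Remove F.
Round 1: C (all prey gone) → extinct.
No further losses. Total secondary extinctions: 1.

1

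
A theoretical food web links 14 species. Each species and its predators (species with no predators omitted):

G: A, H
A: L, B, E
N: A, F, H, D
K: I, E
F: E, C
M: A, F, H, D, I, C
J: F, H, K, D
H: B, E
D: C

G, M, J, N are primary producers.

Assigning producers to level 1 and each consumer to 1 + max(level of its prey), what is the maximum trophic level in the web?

3

Producers (level 1): G, M, J, N.
G → A → B gives B level 3.
No species has a prey at level 3, so no species reaches level 4.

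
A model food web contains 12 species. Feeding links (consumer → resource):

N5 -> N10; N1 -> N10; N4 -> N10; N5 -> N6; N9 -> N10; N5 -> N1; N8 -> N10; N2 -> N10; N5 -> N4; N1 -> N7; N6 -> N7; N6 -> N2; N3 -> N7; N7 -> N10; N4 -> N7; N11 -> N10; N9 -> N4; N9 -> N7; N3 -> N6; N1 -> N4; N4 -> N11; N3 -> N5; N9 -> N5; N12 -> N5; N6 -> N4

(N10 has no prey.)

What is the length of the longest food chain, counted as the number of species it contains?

6 species

One longest chain: N10 → N11 → N4 → N6 → N5 → N3.
It has 6 species and 5 links.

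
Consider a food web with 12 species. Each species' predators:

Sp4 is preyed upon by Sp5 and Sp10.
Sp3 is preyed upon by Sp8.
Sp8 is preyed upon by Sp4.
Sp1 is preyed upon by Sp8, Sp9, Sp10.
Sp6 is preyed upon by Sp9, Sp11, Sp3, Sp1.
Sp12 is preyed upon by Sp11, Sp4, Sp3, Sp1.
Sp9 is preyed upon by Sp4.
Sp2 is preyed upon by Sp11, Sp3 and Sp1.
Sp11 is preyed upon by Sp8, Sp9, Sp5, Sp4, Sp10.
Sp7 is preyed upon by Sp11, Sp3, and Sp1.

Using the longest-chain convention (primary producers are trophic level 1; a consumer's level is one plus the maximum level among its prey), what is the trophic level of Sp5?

Trophic level 5

Sp12 is a producer → level 1.
Sp1 eats Sp12 (level 1); other prey at levels: Sp6 1, Sp2 1, Sp7 1 → level 2.
Sp9 eats Sp1 (level 2); other prey at levels: Sp6 1, Sp11 2 → level 3.
Sp4 eats Sp9 (level 3); other prey at levels: Sp12 1, Sp11 2, Sp8 3 → level 4.
Sp5 eats Sp4 (level 4); other prey at levels: Sp11 2 → level 5.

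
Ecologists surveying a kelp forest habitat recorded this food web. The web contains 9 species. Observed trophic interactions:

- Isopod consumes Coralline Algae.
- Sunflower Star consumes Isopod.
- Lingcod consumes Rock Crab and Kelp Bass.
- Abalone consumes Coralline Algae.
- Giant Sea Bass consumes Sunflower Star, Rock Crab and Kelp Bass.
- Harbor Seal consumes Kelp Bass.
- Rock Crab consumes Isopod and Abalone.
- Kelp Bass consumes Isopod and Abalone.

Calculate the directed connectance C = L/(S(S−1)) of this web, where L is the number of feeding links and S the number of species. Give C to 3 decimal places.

C = 0.181

The web has S = 9 species and L = 13 feeding links.
C = L / (S(S−1)) = 13 / 72 = 0.1806 ≈ 0.181.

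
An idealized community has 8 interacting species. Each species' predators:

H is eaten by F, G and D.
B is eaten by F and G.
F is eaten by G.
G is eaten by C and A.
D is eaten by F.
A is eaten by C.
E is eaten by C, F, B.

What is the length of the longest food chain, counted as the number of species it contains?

One longest chain: E → B → F → G → A → C.
It has 6 species and 5 links.

6 species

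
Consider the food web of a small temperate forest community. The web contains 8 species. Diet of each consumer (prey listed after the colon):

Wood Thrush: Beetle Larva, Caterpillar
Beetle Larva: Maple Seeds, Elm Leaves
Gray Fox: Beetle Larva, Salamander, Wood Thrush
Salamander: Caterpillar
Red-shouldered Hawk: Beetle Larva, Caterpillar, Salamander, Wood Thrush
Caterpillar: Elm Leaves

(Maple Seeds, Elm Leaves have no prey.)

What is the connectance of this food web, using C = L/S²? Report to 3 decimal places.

C = 0.203

The web has S = 8 species and L = 13 feeding links.
C = L / S² = 13 / 64 = 0.2031 ≈ 0.203.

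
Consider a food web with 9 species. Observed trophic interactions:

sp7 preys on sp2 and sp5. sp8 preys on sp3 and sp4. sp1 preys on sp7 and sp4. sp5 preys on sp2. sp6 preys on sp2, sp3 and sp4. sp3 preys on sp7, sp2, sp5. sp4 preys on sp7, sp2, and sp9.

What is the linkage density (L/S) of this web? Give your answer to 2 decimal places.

L/S = 1.78

There are L = 16 links among S = 9 species.
L/S = 16/9 = 1.7778 ≈ 1.78.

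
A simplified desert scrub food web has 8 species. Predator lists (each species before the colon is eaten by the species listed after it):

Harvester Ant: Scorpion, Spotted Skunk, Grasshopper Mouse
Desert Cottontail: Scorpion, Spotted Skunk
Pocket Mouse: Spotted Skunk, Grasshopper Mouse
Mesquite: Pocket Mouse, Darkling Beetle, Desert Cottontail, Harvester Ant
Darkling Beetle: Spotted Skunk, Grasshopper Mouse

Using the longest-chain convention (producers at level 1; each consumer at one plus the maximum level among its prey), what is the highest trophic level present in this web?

Producers (level 1): Mesquite.
Mesquite → Desert Cottontail → Scorpion gives Scorpion level 3.
No species has a prey at level 3, so no species reaches level 4.

3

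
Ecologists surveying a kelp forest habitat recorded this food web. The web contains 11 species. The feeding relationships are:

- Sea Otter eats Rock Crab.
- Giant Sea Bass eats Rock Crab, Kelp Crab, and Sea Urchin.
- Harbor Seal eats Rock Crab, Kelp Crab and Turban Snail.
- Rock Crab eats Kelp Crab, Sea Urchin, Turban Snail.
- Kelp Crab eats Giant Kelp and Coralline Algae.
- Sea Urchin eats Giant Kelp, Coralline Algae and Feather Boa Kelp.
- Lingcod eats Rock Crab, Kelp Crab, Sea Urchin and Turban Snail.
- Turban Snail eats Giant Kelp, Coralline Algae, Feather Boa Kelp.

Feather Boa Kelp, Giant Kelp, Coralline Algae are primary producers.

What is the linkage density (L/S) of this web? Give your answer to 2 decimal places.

L/S = 2.00

There are L = 22 links among S = 11 species.
L/S = 22/11 = 2.0000 ≈ 2.00.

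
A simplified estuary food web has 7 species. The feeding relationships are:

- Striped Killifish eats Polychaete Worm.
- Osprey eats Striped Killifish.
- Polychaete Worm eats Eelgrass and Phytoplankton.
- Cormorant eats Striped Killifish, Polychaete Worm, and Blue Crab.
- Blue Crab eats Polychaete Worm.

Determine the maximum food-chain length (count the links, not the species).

3 links

One longest chain: Phytoplankton → Polychaete Worm → Striped Killifish → Osprey.
It has 4 species and 3 links.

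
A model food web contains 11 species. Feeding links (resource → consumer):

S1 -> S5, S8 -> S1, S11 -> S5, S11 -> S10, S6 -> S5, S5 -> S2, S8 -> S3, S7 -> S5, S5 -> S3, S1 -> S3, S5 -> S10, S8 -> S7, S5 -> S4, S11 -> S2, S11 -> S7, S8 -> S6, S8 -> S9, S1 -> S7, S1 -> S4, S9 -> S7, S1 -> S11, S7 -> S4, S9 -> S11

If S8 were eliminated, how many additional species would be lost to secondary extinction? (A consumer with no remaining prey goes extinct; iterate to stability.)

Remove S8.
Round 1: S9 (all prey gone), S1 (all prey gone), S6 (all prey gone) → extinct.
Round 2: S11 (all prey gone) → extinct.
Round 3: S7 (all prey gone) → extinct.
Round 4: S5 (all prey gone) → extinct.
Round 5: S10 (all prey gone), S2 (all prey gone), S3 (all prey gone), S4 (all prey gone) → extinct.
No further losses. Total secondary extinctions: 10.

10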